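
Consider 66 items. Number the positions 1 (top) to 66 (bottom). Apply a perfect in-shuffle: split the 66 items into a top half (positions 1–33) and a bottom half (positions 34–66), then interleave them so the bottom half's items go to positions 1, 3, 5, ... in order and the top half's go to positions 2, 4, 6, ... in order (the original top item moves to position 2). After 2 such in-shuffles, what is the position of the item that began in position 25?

Track the item's position through each in-shuffle:
25 → 50 → 33

33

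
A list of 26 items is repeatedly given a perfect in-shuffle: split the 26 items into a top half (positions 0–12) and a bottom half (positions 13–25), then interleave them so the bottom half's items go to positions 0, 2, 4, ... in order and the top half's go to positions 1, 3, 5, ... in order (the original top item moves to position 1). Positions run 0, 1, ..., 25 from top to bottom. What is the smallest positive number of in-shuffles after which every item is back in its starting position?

18

The in-shuffle permutes the 26 positions with cycle lengths [2, 6, 18].
Every item is home exactly when every cycle has completed a whole number of laps, i.e. after lcm(2, 6, 18) = 18 in-shuffles.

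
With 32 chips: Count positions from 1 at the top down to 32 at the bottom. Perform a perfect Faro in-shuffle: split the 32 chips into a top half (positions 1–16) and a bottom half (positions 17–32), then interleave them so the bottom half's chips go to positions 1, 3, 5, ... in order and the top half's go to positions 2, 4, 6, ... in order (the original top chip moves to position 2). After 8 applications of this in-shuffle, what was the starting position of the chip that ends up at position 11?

11

Work backwards from position 11, undoing one in-shuffle at a time:
11 ← 22 ← 11 ← 22 ← 11 ← 22 ← 11 ← 22 ← 11
So the chip now at position 11 started at position 11.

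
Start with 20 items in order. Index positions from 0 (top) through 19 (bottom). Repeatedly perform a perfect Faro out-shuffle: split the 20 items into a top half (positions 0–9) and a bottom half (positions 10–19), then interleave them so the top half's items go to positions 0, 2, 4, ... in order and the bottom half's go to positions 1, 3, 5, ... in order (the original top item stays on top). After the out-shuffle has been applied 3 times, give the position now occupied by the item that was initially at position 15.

Track the item's position through each out-shuffle:
15 → 11 → 3 → 6

6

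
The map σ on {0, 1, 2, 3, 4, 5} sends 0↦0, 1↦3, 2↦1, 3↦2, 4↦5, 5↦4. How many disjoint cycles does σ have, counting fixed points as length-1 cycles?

Cycle decomposition: (0) (1 3 2) (4 5).
3 cycles.

3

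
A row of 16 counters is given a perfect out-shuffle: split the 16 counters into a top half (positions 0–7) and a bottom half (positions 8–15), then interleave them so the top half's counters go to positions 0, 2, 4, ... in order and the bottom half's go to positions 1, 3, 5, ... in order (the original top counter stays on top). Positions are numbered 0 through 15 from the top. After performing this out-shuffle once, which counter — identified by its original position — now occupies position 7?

11

Work backwards from position 7, undoing one out-shuffle at a time:
7 ← 11
So the counter now at position 7 started at position 11.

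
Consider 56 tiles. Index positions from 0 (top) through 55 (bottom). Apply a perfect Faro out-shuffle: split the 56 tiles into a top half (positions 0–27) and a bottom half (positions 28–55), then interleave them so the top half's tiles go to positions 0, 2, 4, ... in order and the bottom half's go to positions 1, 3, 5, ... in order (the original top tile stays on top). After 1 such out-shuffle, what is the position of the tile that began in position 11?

Track the tile's position through each out-shuffle:
11 → 22

22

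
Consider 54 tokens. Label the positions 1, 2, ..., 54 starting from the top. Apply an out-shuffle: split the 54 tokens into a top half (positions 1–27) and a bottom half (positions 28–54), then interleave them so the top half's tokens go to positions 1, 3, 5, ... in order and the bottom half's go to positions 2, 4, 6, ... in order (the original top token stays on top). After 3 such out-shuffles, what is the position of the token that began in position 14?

Track the token's position through each out-shuffle:
14 → 27 → 53 → 52

52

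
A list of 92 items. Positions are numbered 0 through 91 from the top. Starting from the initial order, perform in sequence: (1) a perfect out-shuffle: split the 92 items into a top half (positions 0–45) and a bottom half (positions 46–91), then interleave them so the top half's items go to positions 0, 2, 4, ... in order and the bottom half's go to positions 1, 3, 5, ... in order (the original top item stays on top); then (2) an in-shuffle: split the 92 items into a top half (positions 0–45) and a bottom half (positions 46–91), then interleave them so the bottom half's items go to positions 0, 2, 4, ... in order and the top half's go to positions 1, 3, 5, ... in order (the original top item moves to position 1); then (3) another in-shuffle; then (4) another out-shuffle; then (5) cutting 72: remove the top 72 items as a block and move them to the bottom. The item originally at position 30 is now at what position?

Track the item from position 30 forward through each operation:
  after op 1 (out-shuffle): 30 → 60
  after op 2 (in-shuffle): 60 → 28
  after op 3 (in-shuffle): 28 → 57
  after op 4 (out-shuffle): 57 → 23
  after op 5 (cut 72): 23 → 43

43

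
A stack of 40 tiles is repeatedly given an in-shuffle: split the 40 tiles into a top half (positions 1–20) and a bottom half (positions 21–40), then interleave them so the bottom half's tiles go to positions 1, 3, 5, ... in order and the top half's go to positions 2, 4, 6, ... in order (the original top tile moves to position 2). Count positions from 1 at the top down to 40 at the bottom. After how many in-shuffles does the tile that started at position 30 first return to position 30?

Follow position 30 under repeated in-shuffles:
30 → 19 → 38 → 35 → 29 → 17 → 34 → 27 → 13 → 26 → 11 → 22 → 3 → 6 → 12 → 24 → 7 → 14 → 28 → 15 → 30
It first returns after 20 in-shuffles.

20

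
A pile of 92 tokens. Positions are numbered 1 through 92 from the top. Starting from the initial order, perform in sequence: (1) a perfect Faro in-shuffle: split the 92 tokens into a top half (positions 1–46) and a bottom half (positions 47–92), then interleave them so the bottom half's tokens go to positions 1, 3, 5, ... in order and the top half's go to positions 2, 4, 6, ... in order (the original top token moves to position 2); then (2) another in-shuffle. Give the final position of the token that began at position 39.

Track the token from position 39 forward through each operation:
  after op 1 (in-shuffle): 39 → 78
  after op 2 (in-shuffle): 78 → 63

63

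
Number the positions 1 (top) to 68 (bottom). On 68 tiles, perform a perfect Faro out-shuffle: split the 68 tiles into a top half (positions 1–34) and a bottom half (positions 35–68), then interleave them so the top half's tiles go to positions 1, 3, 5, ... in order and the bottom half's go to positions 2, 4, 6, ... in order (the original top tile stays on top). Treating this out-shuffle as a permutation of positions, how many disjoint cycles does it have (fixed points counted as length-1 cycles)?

Trace each unvisited position around until it returns:
(1) (2 3 5 9 17 33 ... len 66) (68)
3 cycles in total.

3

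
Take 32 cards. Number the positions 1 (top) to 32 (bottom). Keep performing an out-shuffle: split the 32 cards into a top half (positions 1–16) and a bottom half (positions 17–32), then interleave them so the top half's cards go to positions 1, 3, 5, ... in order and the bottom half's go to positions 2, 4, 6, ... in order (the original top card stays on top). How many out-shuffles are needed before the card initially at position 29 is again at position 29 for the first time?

5

Follow position 29 under repeated out-shuffles:
29 → 26 → 20 → 8 → 15 → 29
It first returns after 5 out-shuffles.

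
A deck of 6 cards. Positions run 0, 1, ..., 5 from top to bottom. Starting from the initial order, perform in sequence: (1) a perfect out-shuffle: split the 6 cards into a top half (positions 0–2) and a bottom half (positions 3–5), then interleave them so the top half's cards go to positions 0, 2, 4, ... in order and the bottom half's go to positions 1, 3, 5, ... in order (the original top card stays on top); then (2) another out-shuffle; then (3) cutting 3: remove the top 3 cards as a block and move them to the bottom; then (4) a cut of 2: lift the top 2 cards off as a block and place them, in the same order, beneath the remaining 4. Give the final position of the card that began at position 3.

3

Track the card from position 3 forward through each operation:
  after op 1 (out-shuffle): 3 → 1
  after op 2 (out-shuffle): 1 → 2
  after op 3 (cut 3): 2 → 5
  after op 4 (cut 2): 5 → 3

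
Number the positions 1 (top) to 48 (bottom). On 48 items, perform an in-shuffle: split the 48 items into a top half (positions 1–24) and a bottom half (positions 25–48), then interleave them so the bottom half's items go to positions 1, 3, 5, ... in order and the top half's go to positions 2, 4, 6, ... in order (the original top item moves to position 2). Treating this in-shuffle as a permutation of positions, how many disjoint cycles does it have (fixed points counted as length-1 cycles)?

4

Trace each unvisited position around until it returns:
(1 2 4 8 16 32 ... len 21) (3 6 12 24 48 47 ... len 21) (7 14 28) (21 42 35)
4 cycles in total.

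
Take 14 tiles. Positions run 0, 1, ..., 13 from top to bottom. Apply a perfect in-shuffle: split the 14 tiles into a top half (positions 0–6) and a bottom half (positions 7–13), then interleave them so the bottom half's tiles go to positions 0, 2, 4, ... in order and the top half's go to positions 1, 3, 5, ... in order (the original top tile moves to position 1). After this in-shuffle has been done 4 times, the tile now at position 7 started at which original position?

Work backwards from position 7, undoing one in-shuffle at a time:
7 ← 3 ← 1 ← 0 ← 7
So the tile now at position 7 started at position 7.

7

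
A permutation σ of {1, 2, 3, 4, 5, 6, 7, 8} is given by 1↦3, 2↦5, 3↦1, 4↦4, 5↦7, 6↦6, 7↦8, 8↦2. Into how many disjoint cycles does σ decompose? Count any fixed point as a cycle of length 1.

4

Cycle decomposition: (1 3) (2 5 7 8) (4) (6).
4 cycles.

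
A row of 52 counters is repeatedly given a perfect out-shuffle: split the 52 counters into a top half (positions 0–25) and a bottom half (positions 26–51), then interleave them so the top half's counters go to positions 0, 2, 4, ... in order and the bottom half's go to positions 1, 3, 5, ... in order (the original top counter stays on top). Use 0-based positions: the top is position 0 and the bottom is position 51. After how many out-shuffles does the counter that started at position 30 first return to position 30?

Follow position 30 under repeated out-shuffles:
30 → 9 → 18 → 36 → 21 → 42 → 33 → 15 → 30
It first returns after 8 out-shuffles.

8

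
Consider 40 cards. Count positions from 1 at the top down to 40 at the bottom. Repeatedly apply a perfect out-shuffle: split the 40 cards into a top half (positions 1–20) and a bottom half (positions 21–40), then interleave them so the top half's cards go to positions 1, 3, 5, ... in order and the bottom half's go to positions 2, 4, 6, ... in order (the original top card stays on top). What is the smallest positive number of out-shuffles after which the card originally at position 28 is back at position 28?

12

Follow position 28 under repeated out-shuffles:
28 → 16 → 31 → 22 → 4 → 7 → 13 → 25 → 10 → 19 → 37 → 34 → 28
It first returns after 12 out-shuffles.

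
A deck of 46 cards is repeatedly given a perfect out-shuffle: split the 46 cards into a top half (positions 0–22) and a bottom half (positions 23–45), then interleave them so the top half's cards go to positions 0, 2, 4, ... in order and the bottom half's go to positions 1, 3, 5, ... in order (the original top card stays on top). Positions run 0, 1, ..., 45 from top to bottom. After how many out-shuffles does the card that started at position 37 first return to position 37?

12

Follow position 37 under repeated out-shuffles:
37 → 29 → 13 → 26 → 7 → 14 → 28 → 11 → 22 → 44 → 43 → 41 → 37
It first returns after 12 out-shuffles.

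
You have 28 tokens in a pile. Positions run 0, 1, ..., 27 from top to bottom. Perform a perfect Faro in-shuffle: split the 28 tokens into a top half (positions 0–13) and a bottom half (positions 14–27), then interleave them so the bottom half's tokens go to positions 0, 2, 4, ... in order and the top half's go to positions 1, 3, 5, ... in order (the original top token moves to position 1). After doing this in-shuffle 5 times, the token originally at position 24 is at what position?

16

Track the token's position through each in-shuffle:
24 → 20 → 12 → 25 → 22 → 16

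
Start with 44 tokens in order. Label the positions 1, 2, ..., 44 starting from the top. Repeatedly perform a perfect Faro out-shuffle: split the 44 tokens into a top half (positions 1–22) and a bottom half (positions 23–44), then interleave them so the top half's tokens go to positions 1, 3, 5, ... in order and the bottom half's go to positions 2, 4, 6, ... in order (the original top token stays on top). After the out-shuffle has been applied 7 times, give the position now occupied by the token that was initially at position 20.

Track the token's position through each out-shuffle:
20 → 39 → 34 → 24 → 4 → 7 → 13 → 25

25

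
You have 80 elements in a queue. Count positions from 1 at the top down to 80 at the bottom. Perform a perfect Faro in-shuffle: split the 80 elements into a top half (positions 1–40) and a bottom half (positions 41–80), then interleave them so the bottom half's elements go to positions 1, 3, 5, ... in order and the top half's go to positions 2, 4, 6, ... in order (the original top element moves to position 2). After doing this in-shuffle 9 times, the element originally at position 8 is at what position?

Track the element's position through each in-shuffle:
8 → 16 → 32 → 64 → 47 → 13 → 26 → 52 → 23 → 46

46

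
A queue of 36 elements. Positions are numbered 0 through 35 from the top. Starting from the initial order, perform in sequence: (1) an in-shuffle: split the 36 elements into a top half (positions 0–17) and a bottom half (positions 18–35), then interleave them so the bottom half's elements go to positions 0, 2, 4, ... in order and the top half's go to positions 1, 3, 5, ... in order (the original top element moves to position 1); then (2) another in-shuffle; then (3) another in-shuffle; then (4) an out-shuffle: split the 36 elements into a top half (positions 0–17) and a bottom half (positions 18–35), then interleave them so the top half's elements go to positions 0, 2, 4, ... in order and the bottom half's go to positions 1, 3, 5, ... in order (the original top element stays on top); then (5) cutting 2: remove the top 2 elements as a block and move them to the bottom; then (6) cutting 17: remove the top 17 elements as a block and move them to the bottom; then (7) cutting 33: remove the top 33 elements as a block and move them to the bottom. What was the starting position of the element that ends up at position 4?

5

Undo the operations in reverse order, starting from position 4:
  undo op 7 (cut 33): 4 ← 1
  undo op 6 (cut 17): 1 ← 18
  undo op 5 (cut 2): 18 ← 20
  undo op 4 (out-shuffle, from top half): 20 ← 10
  undo op 3 (in-shuffle, from bottom half): 10 ← 23
  undo op 2 (in-shuffle, from top half): 23 ← 11
  undo op 1 (in-shuffle, from top half): 11 ← 5
So the element at position 4 came from original position 5.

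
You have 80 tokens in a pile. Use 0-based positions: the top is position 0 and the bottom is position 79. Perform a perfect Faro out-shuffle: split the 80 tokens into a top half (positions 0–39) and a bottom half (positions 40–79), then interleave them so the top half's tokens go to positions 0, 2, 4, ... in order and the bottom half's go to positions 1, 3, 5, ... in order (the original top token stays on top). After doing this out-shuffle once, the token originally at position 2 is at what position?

Track the token's position through each out-shuffle:
2 → 4

4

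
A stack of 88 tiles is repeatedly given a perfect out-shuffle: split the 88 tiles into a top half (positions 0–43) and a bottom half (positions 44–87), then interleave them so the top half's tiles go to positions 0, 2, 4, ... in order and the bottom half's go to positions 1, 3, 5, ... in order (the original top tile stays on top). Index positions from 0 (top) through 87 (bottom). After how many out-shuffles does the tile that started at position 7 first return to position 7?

28

Follow position 7 under repeated out-shuffles:
7 → 14 → 28 → 56 → 25 → 50 → 13 → 26 → ... → 7 (length 28)
It first returns after 28 out-shuffles.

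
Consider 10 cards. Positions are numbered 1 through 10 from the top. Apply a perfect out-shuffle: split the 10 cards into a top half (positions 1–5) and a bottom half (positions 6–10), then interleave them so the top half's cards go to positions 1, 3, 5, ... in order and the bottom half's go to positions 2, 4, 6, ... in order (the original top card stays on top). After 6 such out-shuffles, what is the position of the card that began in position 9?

9

Track the card's position through each out-shuffle:
9 → 8 → 6 → 2 → 3 → 5 → 9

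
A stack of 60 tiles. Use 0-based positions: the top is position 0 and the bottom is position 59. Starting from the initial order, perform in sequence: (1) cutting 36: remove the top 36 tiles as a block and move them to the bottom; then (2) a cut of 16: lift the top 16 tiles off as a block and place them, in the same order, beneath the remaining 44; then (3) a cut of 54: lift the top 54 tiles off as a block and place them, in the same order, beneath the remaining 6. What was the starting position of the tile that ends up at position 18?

4

Undo the operations in reverse order, starting from position 18:
  undo op 3 (cut 54): 18 ← 12
  undo op 2 (cut 16): 12 ← 28
  undo op 1 (cut 36): 28 ← 4
So the tile at position 18 came from original position 4.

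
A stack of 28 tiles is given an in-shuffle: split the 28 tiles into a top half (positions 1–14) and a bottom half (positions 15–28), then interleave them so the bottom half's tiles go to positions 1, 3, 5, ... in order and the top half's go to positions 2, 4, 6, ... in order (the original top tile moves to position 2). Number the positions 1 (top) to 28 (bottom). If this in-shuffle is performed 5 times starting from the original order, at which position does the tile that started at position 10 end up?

1

Track the tile's position through each in-shuffle:
10 → 20 → 11 → 22 → 15 → 1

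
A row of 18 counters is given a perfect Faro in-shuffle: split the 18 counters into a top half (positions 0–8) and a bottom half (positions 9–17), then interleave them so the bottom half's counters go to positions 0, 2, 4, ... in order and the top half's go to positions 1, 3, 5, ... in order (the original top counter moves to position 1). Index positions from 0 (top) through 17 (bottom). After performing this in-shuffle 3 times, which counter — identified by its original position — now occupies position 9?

5

Work backwards from position 9, undoing one in-shuffle at a time:
9 ← 4 ← 11 ← 5
So the counter now at position 9 started at position 5.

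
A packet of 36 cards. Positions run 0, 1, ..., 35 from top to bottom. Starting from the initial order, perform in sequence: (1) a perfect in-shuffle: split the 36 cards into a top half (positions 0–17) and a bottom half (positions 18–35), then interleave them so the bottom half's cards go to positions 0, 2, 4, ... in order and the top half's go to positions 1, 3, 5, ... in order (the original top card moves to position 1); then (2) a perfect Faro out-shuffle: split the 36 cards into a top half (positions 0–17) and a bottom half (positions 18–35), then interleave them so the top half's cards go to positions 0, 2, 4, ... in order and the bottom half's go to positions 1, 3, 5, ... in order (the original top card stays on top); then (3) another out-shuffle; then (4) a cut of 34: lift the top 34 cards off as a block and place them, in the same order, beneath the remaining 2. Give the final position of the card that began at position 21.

26

Track the card from position 21 forward through each operation:
  after op 1 (in-shuffle): 21 → 6
  after op 2 (out-shuffle): 6 → 12
  after op 3 (out-shuffle): 12 → 24
  after op 4 (cut 34): 24 → 26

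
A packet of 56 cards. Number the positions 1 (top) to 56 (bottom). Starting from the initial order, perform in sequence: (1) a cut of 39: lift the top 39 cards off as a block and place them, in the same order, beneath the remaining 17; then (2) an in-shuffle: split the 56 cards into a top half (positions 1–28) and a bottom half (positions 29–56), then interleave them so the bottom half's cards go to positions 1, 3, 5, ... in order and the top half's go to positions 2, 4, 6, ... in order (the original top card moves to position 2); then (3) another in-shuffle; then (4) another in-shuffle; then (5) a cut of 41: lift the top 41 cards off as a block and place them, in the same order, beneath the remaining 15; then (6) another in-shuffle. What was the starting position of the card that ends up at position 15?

7

Undo the operations in reverse order, starting from position 15:
  undo op 6 (in-shuffle, from bottom half): 15 ← 36
  undo op 5 (cut 41): 36 ← 21
  undo op 4 (in-shuffle, from bottom half): 21 ← 39
  undo op 3 (in-shuffle, from bottom half): 39 ← 48
  undo op 2 (in-shuffle, from top half): 48 ← 24
  undo op 1 (cut 39): 24 ← 7
So the card at position 15 came from original position 7.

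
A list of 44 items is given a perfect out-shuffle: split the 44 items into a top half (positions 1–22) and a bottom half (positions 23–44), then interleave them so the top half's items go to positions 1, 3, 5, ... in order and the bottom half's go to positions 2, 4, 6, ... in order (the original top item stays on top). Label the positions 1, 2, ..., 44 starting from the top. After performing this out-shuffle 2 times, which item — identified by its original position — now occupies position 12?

36

Work backwards from position 12, undoing one out-shuffle at a time:
12 ← 28 ← 36
So the item now at position 12 started at position 36.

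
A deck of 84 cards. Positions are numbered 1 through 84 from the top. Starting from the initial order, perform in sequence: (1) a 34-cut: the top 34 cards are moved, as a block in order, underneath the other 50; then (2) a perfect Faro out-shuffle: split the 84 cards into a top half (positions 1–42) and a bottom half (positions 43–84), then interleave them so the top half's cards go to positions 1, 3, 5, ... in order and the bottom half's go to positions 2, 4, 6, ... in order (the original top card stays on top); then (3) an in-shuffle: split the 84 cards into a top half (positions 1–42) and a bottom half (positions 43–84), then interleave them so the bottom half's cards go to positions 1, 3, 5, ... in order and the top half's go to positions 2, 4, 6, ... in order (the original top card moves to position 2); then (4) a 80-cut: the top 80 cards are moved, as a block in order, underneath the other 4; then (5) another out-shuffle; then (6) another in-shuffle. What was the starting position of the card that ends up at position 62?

Undo the operations in reverse order, starting from position 62:
  undo op 6 (in-shuffle, from top half): 62 ← 31
  undo op 5 (out-shuffle, from top half): 31 ← 16
  undo op 4 (cut 80): 16 ← 12
  undo op 3 (in-shuffle, from top half): 12 ← 6
  undo op 2 (out-shuffle, from bottom half): 6 ← 45
  undo op 1 (cut 34): 45 ← 79
So the card at position 62 came from original position 79.

79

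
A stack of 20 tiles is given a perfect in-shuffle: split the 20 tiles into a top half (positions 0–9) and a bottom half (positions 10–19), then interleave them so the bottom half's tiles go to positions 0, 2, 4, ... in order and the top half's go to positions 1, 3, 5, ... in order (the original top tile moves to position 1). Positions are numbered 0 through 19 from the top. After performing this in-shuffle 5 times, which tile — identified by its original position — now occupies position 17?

14

Work backwards from position 17, undoing one in-shuffle at a time:
17 ← 8 ← 14 ← 17 ← 8 ← 14
So the tile now at position 17 started at position 14.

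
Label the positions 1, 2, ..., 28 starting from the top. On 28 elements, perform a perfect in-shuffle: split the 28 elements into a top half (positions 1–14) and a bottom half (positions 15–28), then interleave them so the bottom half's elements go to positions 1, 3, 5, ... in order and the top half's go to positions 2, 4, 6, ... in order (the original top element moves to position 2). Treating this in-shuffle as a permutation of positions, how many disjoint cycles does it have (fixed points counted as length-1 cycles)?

Trace each unvisited position around until it returns:
(1 2 4 8 16 3 ... len 28)
1 cycle in total.

1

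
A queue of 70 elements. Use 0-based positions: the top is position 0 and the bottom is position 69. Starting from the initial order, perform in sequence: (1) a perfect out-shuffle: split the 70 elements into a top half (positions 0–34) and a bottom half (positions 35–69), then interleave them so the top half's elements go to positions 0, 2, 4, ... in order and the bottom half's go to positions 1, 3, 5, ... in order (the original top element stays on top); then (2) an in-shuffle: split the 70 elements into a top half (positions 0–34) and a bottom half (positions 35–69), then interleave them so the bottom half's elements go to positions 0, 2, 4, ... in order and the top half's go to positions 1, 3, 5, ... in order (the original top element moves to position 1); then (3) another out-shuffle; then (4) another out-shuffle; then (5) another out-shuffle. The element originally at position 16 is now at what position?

Track the element from position 16 forward through each operation:
  after op 1 (out-shuffle): 16 → 32
  after op 2 (in-shuffle): 32 → 65
  after op 3 (out-shuffle): 65 → 61
  after op 4 (out-shuffle): 61 → 53
  after op 5 (out-shuffle): 53 → 37

37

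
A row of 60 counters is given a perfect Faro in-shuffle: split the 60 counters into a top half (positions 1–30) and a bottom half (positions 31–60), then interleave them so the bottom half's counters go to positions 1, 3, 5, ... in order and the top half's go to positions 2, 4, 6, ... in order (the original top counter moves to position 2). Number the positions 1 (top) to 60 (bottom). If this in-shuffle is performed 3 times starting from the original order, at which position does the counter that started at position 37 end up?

Track the counter's position through each in-shuffle:
37 → 13 → 26 → 52

52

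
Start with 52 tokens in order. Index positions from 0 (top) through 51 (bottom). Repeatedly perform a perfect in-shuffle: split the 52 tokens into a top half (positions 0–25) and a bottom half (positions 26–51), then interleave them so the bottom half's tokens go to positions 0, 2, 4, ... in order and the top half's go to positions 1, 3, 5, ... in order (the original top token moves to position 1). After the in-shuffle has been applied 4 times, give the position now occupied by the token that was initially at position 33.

13

Track the token's position through each in-shuffle:
33 → 14 → 29 → 6 → 13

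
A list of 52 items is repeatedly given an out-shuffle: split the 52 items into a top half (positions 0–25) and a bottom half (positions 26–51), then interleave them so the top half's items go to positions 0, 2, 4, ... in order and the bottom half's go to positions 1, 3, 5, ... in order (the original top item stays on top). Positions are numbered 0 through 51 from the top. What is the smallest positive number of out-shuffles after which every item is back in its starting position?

The out-shuffle permutes the 52 positions with cycle lengths [1, 1, 2, 8, 8, 8, 8, 8, 8].
Every item is home exactly when every cycle has completed a whole number of laps, i.e. after lcm(1, 2, 8) = 8 out-shuffles.

8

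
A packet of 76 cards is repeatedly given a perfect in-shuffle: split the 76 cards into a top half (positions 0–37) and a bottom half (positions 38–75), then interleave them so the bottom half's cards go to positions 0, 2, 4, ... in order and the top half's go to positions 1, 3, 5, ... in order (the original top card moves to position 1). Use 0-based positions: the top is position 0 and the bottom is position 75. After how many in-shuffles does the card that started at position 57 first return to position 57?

Follow position 57 under repeated in-shuffles:
57 → 38 → 0 → 1 → 3 → 7 → 15 → 31 → ... → 57 (length 30)
It first returns after 30 in-shuffles.

30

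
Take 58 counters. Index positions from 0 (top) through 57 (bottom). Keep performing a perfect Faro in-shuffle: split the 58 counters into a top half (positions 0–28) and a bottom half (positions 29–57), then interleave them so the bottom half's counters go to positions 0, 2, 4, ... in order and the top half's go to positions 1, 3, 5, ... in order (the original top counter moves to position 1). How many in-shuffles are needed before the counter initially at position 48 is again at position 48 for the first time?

58

Follow position 48 under repeated in-shuffles:
48 → 38 → 18 → 37 → 16 → 33 → 8 → 17 → ... → 48 (length 58)
It first returns after 58 in-shuffles.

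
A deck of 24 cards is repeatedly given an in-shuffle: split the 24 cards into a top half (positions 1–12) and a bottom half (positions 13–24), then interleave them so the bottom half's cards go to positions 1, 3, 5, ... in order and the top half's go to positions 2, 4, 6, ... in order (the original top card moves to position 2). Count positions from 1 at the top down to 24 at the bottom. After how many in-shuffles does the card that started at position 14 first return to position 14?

Follow position 14 under repeated in-shuffles:
14 → 3 → 6 → 12 → 24 → 23 → 21 → 17 → 9 → 18 → 11 → 22 → 19 → 13 → 1 → 2 → 4 → 8 → 16 → 7 → 14
It first returns after 20 in-shuffles.

20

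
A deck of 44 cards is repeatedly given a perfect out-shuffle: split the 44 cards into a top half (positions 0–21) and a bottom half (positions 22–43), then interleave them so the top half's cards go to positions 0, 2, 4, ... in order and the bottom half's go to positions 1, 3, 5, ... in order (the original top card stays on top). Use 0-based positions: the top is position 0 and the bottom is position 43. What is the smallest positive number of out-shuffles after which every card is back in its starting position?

The out-shuffle permutes the 44 positions with cycle lengths [1, 1, 14, 14, 14].
Every card is home exactly when every cycle has completed a whole number of laps, i.e. after lcm(1, 14) = 14 out-shuffles.

14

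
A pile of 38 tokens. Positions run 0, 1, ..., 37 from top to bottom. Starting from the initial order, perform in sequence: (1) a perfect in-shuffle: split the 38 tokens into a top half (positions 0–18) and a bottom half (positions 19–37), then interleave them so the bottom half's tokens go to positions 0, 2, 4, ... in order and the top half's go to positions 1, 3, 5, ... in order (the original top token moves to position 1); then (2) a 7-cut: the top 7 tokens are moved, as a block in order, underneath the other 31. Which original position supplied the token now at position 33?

20

Undo the operations in reverse order, starting from position 33:
  undo op 2 (cut 7): 33 ← 2
  undo op 1 (in-shuffle, from bottom half): 2 ← 20
So the token at position 33 came from original position 20.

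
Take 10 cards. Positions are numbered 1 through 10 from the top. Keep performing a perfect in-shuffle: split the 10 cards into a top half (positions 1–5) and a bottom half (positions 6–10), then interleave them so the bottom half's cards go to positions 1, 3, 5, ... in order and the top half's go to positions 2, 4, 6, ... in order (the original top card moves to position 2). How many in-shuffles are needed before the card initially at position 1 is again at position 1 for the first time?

Follow position 1 under repeated in-shuffles:
1 → 2 → 4 → 8 → 5 → 10 → 9 → 7 → 3 → 6 → 1
It first returns after 10 in-shuffles.

10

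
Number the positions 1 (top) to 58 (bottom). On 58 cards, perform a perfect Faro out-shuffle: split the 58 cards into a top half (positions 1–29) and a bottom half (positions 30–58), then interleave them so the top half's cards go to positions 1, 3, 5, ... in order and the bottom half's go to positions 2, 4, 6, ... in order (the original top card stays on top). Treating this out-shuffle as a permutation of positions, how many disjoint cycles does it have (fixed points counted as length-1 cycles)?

6

Trace each unvisited position around until it returns:
(1) (2 3 5 9 17 33 ... len 18) (4 7 13 25 49 40 ... len 18) (6 11 21 41 24 47 ... len 18) (20 39) (58)
6 cycles in total.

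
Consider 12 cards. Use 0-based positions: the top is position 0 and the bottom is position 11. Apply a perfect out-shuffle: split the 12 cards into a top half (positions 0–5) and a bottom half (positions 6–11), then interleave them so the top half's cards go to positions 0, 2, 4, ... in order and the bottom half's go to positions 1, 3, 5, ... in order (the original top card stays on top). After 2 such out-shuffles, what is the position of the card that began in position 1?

Track the card's position through each out-shuffle:
1 → 2 → 4

4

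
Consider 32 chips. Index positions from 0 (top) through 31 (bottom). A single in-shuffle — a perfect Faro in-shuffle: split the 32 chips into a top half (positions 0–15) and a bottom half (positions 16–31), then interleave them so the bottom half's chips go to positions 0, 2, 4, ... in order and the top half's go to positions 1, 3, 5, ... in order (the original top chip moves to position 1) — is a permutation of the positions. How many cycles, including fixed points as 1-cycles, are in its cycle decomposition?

4

Trace each unvisited position around until it returns:
(0 1 3 7 15 31 30 28 24 16) (2 5 11 23 14 29 26 20 8 17) (4 9 19 6 13 27 22 12 25 18) (10 21)
4 cycles in total.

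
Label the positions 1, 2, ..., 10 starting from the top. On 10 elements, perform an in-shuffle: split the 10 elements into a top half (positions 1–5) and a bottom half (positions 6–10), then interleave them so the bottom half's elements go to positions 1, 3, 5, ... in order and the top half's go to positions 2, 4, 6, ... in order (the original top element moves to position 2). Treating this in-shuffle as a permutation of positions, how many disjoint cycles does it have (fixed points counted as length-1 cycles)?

1

Trace each unvisited position around until it returns:
(1 2 4 8 5 10 9 7 3 6)
1 cycle in total.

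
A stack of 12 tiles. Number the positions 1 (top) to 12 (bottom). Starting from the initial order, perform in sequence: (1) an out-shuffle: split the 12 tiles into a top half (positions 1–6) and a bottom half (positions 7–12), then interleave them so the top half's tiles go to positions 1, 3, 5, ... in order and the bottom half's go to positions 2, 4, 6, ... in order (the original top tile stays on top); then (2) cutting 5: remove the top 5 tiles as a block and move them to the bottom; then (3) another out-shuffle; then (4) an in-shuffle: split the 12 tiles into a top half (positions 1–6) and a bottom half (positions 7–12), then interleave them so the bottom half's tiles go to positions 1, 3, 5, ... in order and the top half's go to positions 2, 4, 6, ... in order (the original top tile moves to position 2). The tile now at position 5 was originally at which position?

11

Undo the operations in reverse order, starting from position 5:
  undo op 4 (in-shuffle, from bottom half): 5 ← 9
  undo op 3 (out-shuffle, from top half): 9 ← 5
  undo op 2 (cut 5): 5 ← 10
  undo op 1 (out-shuffle, from bottom half): 10 ← 11
So the tile at position 5 came from original position 11.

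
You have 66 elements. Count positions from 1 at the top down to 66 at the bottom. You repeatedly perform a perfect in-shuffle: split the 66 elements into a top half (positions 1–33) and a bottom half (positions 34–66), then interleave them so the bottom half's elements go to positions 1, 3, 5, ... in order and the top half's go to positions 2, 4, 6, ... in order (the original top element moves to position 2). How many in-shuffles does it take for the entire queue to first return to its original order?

66

The in-shuffle permutes the 66 positions with cycle lengths [66].
Every element is home exactly when every cycle has completed a whole number of laps, i.e. after lcm(66) = 66 in-shuffles.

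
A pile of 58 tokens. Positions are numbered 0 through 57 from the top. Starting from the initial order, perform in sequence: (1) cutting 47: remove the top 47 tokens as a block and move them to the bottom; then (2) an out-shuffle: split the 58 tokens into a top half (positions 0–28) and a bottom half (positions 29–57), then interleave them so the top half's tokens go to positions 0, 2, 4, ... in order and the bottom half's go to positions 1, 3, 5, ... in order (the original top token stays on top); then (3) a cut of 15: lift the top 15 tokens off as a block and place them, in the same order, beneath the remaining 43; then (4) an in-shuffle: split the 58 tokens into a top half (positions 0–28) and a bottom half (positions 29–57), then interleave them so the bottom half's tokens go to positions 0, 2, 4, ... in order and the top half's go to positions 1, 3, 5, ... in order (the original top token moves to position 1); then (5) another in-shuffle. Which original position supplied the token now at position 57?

47

Undo the operations in reverse order, starting from position 57:
  undo op 5 (in-shuffle, from top half): 57 ← 28
  undo op 4 (in-shuffle, from bottom half): 28 ← 43
  undo op 3 (cut 15): 43 ← 0
  undo op 2 (out-shuffle, from top half): 0 ← 0
  undo op 1 (cut 47): 0 ← 47
So the token at position 57 came from original position 47.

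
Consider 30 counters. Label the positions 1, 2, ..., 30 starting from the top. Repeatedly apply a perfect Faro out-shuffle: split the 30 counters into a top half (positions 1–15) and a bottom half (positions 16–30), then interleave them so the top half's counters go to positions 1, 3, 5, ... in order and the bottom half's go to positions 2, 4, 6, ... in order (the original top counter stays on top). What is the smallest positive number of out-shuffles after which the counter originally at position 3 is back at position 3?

28

Follow position 3 under repeated out-shuffles:
3 → 5 → 9 → 17 → 4 → 7 → 13 → 25 → ... → 3 (length 28)
It first returns after 28 out-shuffles.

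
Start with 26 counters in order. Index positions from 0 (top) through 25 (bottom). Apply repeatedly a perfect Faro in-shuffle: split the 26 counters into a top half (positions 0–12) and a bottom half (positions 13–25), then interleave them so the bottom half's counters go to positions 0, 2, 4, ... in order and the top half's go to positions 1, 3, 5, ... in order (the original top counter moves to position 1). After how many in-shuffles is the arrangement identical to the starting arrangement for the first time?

The in-shuffle permutes the 26 positions with cycle lengths [2, 6, 18].
Every counter is home exactly when every cycle has completed a whole number of laps, i.e. after lcm(2, 6, 18) = 18 in-shuffles.

18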